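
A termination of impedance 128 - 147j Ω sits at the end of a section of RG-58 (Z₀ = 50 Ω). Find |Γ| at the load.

|Γ| ≈ 0.721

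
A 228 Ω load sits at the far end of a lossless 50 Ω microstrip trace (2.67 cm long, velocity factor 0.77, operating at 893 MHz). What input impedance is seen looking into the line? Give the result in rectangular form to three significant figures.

λ = v/f = 0.77·c / 893 MHz = 0.259 m
βl = 2π·l/λ = 2π × 0.103 = 37.2°
tan(βl) = tan(37.2°) = 0.758
Z_in = Z_0·(Z_L + jZ_0·tanβl)/(Z_0 + jZ_L·tanβl)
     = 50·(228 + j37.9)/(50 + j173)

Z_in ≈ 27.7 − j57.9 Ω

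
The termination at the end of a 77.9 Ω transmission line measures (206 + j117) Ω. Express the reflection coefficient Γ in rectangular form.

Γ = (Z_L − Z_0)/(Z_L + Z_0) = (128.1 + j117)/(283.9 + j117)

Γ ≈ 0.531 + j0.193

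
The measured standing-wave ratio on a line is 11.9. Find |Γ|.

|Γ| ≈ 0.845

|Γ| = (S − 1)/(S + 1) = (11.9 − 1)/(11.9 + 1) = 10.9/12.9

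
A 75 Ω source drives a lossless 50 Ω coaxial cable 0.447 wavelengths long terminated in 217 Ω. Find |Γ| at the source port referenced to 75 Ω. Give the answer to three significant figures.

βl = 2π × 0.447 = 161°
tan(βl) = -0.346
Z_in = Z_0·(Z_L + jZ_0·tanβl)/(Z_0 + jZ_L·tanβl) = 74.7 + j94.8 Ω
Γ_s = (Z_in − Z_s)/(Z_in + Z_s) = (-0.323 + j94.8)/(150 + j94.8), |Γ_s| = 0.535

|Γ| ≈ 0.535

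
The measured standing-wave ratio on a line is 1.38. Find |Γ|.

|Γ| = (S − 1)/(S + 1) = (1.38 − 1)/(1.38 + 1) = 0.38/2.38

|Γ| ≈ 0.16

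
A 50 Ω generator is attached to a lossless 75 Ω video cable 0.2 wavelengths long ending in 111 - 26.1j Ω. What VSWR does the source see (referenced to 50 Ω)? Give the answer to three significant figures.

βl = 2π × 0.2 = 72°
tan(βl) = 3.08
Z_in = Z_0·(Z_L + jZ_0·tanβl)/(Z_0 + jZ_L·tanβl) = 46.4 − j3.26 Ω
Γ_s = (Z_in − Z_s)/(Z_in + Z_s) = (-3.57 − j3.26)/(96.4 − j3.26), |Γ_s| = 0.0501
VSWR = (1 + |Γ_s|)/(1 − |Γ_s|)

VSWR ≈ 1.11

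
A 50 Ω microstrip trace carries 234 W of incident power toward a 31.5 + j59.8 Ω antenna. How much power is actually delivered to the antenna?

|Γ| = |(-18.5 + j59.8)/(81.5 + j59.8)| = 0.619
|Γ|² = 0.383
P_refl = |Γ|²·P_inc = 89.7 W, P_del = (1 − |Γ|²)·P_inc = 144 W

P_delivered ≈ 144 W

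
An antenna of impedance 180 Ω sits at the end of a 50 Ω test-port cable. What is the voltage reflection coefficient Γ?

Γ = (Z_L − Z_0)/(Z_L + Z_0) = (180 − 50)/(180 + 50) = 130/230

Γ = 0.565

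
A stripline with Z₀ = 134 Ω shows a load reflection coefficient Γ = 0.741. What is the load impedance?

Z_L ≈ 901 Ω

Z_L = Z_0·(1 + Γ)/(1 − Γ) = 134·(1.74)/(0.259)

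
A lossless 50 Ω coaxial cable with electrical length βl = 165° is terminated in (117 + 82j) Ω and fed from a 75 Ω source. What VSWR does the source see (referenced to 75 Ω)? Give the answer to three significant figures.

VSWR ≈ 3.11

tan(βl) = -0.268
Z_in = Z_0·(Z_L + jZ_0·tanβl)/(Z_0 + jZ_L·tanβl) = 50.9 + j69.8 Ω
Γ_s = (Z_in − Z_s)/(Z_in + Z_s) = (-24.1 + j69.8)/(126 + j69.8), |Γ_s| = 0.513
VSWR = (1 + |Γ_s|)/(1 − |Γ_s|)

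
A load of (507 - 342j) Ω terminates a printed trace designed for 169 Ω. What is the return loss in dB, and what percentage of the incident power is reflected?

Γ = (338 − j342)/(676 − j342), |Γ| = 0.635
RL = −20·log₁₀(0.635) = 3.95 dB
P_refl/P_inc = |Γ|² = 0.403

RL ≈ 3.95 dB; 40.3% of incident power reflected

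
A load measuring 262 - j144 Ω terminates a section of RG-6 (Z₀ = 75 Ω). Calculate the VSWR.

VSWR ≈ 4.62

Γ = (Z_L − Z_0)/(Z_L + Z_0) = (187 − j144)/(337 − j144)
|Γ| = 236/366 = 0.644
VSWR = (1 + |Γ|)/(1 − |Γ|) = 1.64/0.356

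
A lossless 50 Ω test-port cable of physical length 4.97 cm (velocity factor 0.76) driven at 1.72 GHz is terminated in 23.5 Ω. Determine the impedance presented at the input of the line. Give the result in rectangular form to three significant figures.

Z_in ≈ 38.5 − j31.9 Ω

λ = v/f = 0.76·c / 1.72 GHz = 0.133 m
βl = 2π·l/λ = 2π × 0.375 = 135°
tan(βl) = tan(135°) = -1
Z_in = Z_0·(Z_L + jZ_0·tanβl)/(Z_0 + jZ_L·tanβl)
     = 50·(23.5 − j50)/(50 − j23.5)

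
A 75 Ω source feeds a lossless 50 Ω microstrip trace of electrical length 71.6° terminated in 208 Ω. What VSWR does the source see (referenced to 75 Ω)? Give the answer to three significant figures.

VSWR ≈ 5.91

tan(βl) = 3.01
Z_in = Z_0·(Z_L + jZ_0·tanβl)/(Z_0 + jZ_L·tanβl) = 13.3 − j15.6 Ω
Γ_s = (Z_in − Z_s)/(Z_in + Z_s) = (-61.7 − j15.6)/(88.3 − j15.6), |Γ_s| = 0.71
VSWR = (1 + |Γ_s|)/(1 − |Γ_s|)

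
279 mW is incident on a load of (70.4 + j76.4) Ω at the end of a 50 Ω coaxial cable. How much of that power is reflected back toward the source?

|Γ| = |(20.4 + j76.4)/(120.4 + j76.4)| = 0.555
|Γ|² = 0.308
P_refl = |Γ|²·P_inc = 85.8 mW, P_del = (1 − |Γ|²)·P_inc = 193 mW

P_reflected ≈ 85.8 mW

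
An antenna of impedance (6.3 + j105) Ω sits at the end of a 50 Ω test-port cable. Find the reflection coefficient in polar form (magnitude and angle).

Γ ≈ 0.955 ∠ 50.8°

Γ = (Z_L − Z_0)/(Z_L + Z_0) = (-43.7 + j105)/(56.3 + j105)
|Γ| = 114/119 = 0.955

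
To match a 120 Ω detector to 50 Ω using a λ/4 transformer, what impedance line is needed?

Z_qwt ≈ 77.5 Ω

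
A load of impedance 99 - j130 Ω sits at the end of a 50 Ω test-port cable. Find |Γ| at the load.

Γ = (Z_L − Z_0)/(Z_L + Z_0) = (49 − j130)/(149 − j130)
|Γ| = 139/198

|Γ| ≈ 0.703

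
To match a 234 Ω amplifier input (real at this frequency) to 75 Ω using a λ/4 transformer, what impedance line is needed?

Z_qwt ≈ 132 Ω

Z_qwt = √(Z_0·R_L) = √(75 × 234) = √17550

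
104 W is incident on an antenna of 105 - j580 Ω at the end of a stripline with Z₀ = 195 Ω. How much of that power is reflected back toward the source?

P_reflected ≈ 84 W

|Γ| = |(-90 − j580)/(300 − j580)| = 0.899
|Γ|² = 0.808
P_refl = |Γ|²·P_inc = 84 W, P_del = (1 − |Γ|²)·P_inc = 20 W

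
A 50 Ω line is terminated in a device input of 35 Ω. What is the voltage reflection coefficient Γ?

Γ = (Z_L − Z_0)/(Z_L + Z_0) = (35 − 50)/(35 + 50) = -15/85

Γ = -0.176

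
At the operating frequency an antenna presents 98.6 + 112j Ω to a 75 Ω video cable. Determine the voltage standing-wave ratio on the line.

VSWR ≈ 3.48

Γ = (Z_L − Z_0)/(Z_L + Z_0) = (23.6 + j112)/(173.6 + j112)
|Γ| = 114/207 = 0.554
VSWR = (1 + |Γ|)/(1 − |Γ|) = 1.55/0.446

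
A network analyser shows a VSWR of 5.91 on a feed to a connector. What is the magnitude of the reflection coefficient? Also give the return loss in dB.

|Γ| = (S − 1)/(S + 1) = (5.91 − 1)/(5.91 + 1) = 4.91/6.91
RL = −20·log₁₀|Γ| = −20·log₁₀(0.711)

|Γ| ≈ 0.711; return loss ≈ 2.97 dB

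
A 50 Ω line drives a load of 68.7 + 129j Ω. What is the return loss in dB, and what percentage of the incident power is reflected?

Γ = (18.7 + j129)/(118.7 + j129), |Γ| = 0.744
RL = −20·log₁₀(0.744) = 2.57 dB
P_refl/P_inc = |Γ|² = 0.553

RL ≈ 2.57 dB; 55.3% of incident power reflected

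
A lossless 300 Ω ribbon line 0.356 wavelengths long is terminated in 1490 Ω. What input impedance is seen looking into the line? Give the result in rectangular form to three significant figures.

Z_in ≈ 95.3 + j221 Ω

βl = 2π × 0.356 = 128°
tan(βl) = tan(128°) = -1.27
Z_in = Z_0·(Z_L + jZ_0·tanβl)/(Z_0 + jZ_L·tanβl)
     = 300·(1490 − j382)/(300 − j1900)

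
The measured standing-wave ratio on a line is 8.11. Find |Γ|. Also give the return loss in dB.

|Γ| = (S − 1)/(S + 1) = (8.11 − 1)/(8.11 + 1) = 7.11/9.11
RL = −20·log₁₀|Γ| = −20·log₁₀(0.78)

|Γ| ≈ 0.78; return loss ≈ 2.15 dB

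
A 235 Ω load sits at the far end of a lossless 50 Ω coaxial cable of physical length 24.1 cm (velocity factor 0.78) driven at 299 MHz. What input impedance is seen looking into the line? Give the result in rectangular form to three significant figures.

Z_in ≈ 12.1 + j18.1 Ω

λ = v/f = 0.78·c / 299 MHz = 0.783 m
βl = 2π·l/λ = 2π × 0.308 = 111°
tan(βl) = tan(111°) = -2.62
Z_in = Z_0·(Z_L + jZ_0·tanβl)/(Z_0 + jZ_L·tanβl)
     = 50·(235 − j131)/(50 − j617)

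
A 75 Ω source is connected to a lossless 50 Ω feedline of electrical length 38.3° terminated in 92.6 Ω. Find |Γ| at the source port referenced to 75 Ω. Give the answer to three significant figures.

|Γ| ≈ 0.323

tan(βl) = 0.79
Z_in = Z_0·(Z_L + jZ_0·tanβl)/(Z_0 + jZ_L·tanβl) = 47.9 − j30.6 Ω
Γ_s = (Z_in − Z_s)/(Z_in + Z_s) = (-27.1 − j30.6)/(123 − j30.6), |Γ_s| = 0.323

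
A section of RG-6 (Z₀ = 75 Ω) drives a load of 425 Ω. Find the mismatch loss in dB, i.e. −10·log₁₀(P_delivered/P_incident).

Γ = (425 − 75)/(425 + 75) = 0.7
|Γ|² = 0.49, so P_del/P_inc = 1 − |Γ|² = 0.51
ML = −10·log₁₀(1 − |Γ|²)

mismatch loss ≈ 2.92 dB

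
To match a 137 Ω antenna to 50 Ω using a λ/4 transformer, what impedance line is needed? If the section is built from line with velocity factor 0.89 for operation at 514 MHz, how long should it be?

Z_qwt = √(Z_0·R_L) = √(50 × 137) = √6850
λ = 0.89·c/f = 0.519 m, so l = λ/4 = 0.13 m

Z_qwt ≈ 82.8 Ω; length ≈ 13 cm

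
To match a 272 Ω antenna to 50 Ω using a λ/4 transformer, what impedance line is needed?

Z_qwt = √(Z_0·R_L) = √(50 × 272) = √13600

Z_qwt ≈ 117 Ω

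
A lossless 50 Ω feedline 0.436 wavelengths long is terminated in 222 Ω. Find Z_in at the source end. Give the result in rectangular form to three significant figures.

βl = 2π × 0.436 = 157°
tan(βl) = tan(157°) = -0.425
Z_in = Z_0·(Z_L + jZ_0·tanβl)/(Z_0 + jZ_L·tanβl)
     = 50·(222 − j21.3)/(50 − j94.4)

Z_in ≈ 57.4 + j87.2 Ω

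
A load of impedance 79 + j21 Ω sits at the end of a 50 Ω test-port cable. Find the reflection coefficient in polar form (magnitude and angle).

Γ ≈ 0.274 ∠ 26.7°

Γ = (Z_L − Z_0)/(Z_L + Z_0) = (29 + j21)/(129 + j21)
|Γ| = 35.8/131 = 0.274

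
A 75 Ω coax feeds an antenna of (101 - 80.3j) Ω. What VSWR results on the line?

Γ = (Z_L − Z_0)/(Z_L + Z_0) = (26 − j80.3)/(176 − j80.3)
|Γ| = 84.4/193 = 0.436
VSWR = (1 + |Γ|)/(1 − |Γ|) = 1.44/0.564

VSWR ≈ 2.55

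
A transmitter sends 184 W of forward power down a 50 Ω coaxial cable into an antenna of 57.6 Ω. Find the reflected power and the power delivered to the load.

P_reflected ≈ 0.918 W; P_delivered ≈ 183 W

Γ = (57.6 − 50)/(57.6 + 50) = 0.0706
|Γ|² = 0.00499
P_refl = |Γ|²·P_inc = 0.918 W, P_del = (1 − |Γ|²)·P_inc = 183 W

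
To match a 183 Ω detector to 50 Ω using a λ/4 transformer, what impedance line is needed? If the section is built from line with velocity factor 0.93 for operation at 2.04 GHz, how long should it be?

Z_qwt = √(Z_0·R_L) = √(50 × 183) = √9150
λ = 0.93·c/f = 0.137 m, so l = λ/4 = 0.0342 m

Z_qwt ≈ 95.7 Ω; length ≈ 3.42 cm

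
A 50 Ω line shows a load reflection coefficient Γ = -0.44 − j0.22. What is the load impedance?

Z_L ≈ 17.9 − j10.4 Ω

Z_L = Z_0·(1 + Γ)/(1 − Γ) = 50·(0.56 − j0.22)/(1.44 + j0.22)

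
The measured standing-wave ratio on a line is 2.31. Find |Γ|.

|Γ| ≈ 0.396

|Γ| = (S − 1)/(S + 1) = (2.31 − 1)/(2.31 + 1) = 1.31/3.31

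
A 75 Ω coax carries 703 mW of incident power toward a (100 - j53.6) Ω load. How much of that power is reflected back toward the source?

|Γ| = |(25 − j53.6)/(175 − j53.6)| = 0.323
|Γ|² = 0.104
P_refl = |Γ|²·P_inc = 73.4 mW, P_del = (1 − |Γ|²)·P_inc = 630 mW

P_reflected ≈ 73.4 mW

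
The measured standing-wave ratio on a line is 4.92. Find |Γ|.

|Γ| ≈ 0.662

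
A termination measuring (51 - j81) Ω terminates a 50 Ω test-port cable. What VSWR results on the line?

Γ = (Z_L − Z_0)/(Z_L + Z_0) = (1 − j81)/(101 − j81)
|Γ| = 81/129 = 0.626
VSWR = (1 + |Γ|)/(1 − |Γ|) = 1.63/0.374

VSWR ≈ 4.34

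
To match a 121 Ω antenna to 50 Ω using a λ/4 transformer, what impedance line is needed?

Z_qwt ≈ 77.8 Ω

Z_qwt = √(Z_0·R_L) = √(50 × 121) = √6050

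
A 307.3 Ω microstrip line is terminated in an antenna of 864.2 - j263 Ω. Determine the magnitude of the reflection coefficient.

|Γ| ≈ 0.513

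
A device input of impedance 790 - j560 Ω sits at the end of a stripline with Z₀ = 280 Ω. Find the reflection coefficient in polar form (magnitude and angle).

Γ ≈ 0.627 ∠ -20°

Γ = (Z_L − Z_0)/(Z_L + Z_0) = (510 − j560)/(1070 − j560)
|Γ| = 757/1210 = 0.627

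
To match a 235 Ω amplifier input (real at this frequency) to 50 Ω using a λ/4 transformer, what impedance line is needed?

Z_qwt ≈ 108 Ω

Z_qwt = √(Z_0·R_L) = √(50 × 235) = √11750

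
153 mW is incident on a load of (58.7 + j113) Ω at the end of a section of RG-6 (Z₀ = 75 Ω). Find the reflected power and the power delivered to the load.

|Γ| = |(-16.3 + j113)/(133.7 + j113)| = 0.652
|Γ|² = 0.425
P_refl = |Γ|²·P_inc = 65.1 mW, P_del = (1 − |Γ|²)·P_inc = 87.9 mW

P_reflected ≈ 65.1 mW; P_delivered ≈ 87.9 mW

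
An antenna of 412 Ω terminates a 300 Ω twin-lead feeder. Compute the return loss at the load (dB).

Γ = (412 − 300)/(412 + 300) = 0.157
RL = −20·log₁₀|Γ| = −20·log₁₀(0.157)

RL ≈ 16.1 dB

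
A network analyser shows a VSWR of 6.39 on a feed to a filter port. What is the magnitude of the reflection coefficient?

|Γ| ≈ 0.729

|Γ| = (S − 1)/(S + 1) = (6.39 − 1)/(6.39 + 1) = 5.39/7.39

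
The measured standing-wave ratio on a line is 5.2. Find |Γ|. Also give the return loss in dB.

|Γ| ≈ 0.677; return loss ≈ 3.38 dB

|Γ| = (S − 1)/(S + 1) = (5.2 − 1)/(5.2 + 1) = 4.2/6.2
RL = −20·log₁₀|Γ| = −20·log₁₀(0.677)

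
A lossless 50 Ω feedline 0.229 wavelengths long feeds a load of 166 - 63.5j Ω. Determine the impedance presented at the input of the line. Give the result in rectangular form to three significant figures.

βl = 2π × 0.229 = 82.4°
tan(βl) = tan(82.4°) = 7.53
Z_in = Z_0·(Z_L + jZ_0·tanβl)/(Z_0 + jZ_L·tanβl)
     = 50·(166 + j313)/(528 + j1250)

Z_in ≈ 13 − j1.14 Ω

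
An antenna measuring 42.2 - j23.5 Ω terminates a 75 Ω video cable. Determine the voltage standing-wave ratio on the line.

VSWR ≈ 2.02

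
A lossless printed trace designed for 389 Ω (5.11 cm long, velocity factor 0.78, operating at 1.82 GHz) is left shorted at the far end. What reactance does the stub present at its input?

λ = v/f = 0.78·c / 1.82 GHz = 0.129 m
βl = 2π·l/λ = 2π × 0.397 = 143°
tan(βl) = -0.751
For a shorted stub, Z_in = jZ_0·tan(βl)

X_in ≈ -292 Ω (capacitive)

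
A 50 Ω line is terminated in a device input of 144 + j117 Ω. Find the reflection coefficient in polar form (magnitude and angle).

Γ = (Z_L − Z_0)/(Z_L + Z_0) = (94 + j117)/(194 + j117)
|Γ| = 150/227 = 0.662

Γ ≈ 0.662 ∠ 20.1°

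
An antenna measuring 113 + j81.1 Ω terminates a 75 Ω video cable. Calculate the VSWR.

VSWR ≈ 2.56

Γ = (Z_L − Z_0)/(Z_L + Z_0) = (38 + j81.1)/(188 + j81.1)
|Γ| = 89.6/205 = 0.437
VSWR = (1 + |Γ|)/(1 − |Γ|) = 1.44/0.563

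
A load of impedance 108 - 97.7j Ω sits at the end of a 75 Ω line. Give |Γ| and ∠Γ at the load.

Γ = (Z_L − Z_0)/(Z_L + Z_0) = (33 − j97.7)/(183 − j97.7)
|Γ| = 103/207 = 0.497

Γ ≈ 0.497 ∠ -43.2°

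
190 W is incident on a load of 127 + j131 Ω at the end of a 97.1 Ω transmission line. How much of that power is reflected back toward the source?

|Γ| = |(29.9 + j131)/(224.1 + j131)| = 0.518
|Γ|² = 0.268
P_refl = |Γ|²·P_inc = 50.9 W, P_del = (1 − |Γ|²)·P_inc = 139 W

P_reflected ≈ 50.9 W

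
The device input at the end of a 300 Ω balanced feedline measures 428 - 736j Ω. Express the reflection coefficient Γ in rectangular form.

Γ ≈ 0.592 − j0.412

Γ = (Z_L − Z_0)/(Z_L + Z_0) = (128 − j736)/(728 − j736)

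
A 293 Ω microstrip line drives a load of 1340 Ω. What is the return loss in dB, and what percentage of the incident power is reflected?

RL ≈ 3.86 dB; 41.1% of incident power reflected

Γ = (1340 − 293)/(1340 + 293) = 0.641
RL = −20·log₁₀(0.641) = 3.86 dB
P_refl/P_inc = |Γ|² = 0.411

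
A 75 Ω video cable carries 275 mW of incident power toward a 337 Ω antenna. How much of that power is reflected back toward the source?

Γ = (337 − 75)/(337 + 75) = 0.636
|Γ|² = 0.404
P_refl = |Γ|²·P_inc = 111 mW, P_del = (1 − |Γ|²)·P_inc = 164 mW

P_reflected ≈ 111 mW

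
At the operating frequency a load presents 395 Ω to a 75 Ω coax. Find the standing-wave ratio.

For a purely resistive load, VSWR = R_L/Z_0 or Z_0/R_L (whichever > 1) = 395/75

VSWR ≈ 5.27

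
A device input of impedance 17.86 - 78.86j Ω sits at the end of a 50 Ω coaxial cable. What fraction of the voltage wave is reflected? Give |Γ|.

Γ = (Z_L − Z_0)/(Z_L + Z_0) = (-32.14 − j78.86)/(67.86 − j78.86)
|Γ| = 85.2/104

|Γ| ≈ 0.819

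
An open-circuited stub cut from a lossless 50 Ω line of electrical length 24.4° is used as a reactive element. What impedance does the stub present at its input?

Z_in ≈ −j110 Ω

tan(βl) = 0.454
For an open-circuited stub, Z_in = −jZ_0·cot(βl) = −jZ_0/tan(βl)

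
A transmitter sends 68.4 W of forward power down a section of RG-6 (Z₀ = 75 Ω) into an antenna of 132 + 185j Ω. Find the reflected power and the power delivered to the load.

|Γ| = |(57 + j185)/(207 + j185)| = 0.697
|Γ|² = 0.486
P_refl = |Γ|²·P_inc = 33.3 W, P_del = (1 − |Γ|²)·P_inc = 35.1 W

P_reflected ≈ 33.3 W; P_delivered ≈ 35.1 W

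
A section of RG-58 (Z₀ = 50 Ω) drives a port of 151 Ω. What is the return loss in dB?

RL ≈ 5.98 dB

Γ = (151 − 50)/(151 + 50) = 0.502
RL = −20·log₁₀|Γ| = −20·log₁₀(0.502)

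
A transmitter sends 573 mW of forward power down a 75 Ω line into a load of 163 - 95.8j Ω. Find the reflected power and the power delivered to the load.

P_reflected ≈ 147 mW; P_delivered ≈ 426 mW

|Γ| = |(88 − j95.8)/(238 − j95.8)| = 0.507
|Γ|² = 0.257
P_refl = |Γ|²·P_inc = 147 mW, P_del = (1 − |Γ|²)·P_inc = 426 mW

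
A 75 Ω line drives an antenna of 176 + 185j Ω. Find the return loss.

Γ = (101 + j185)/(251 + j185), |Γ| = 0.676
RL = −20·log₁₀|Γ| = −20·log₁₀(0.676)

RL ≈ 3.4 dB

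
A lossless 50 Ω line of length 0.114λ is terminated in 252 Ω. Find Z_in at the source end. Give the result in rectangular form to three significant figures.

Z_in ≈ 21.9 − j52.5 Ω

βl = 2π × 0.114 = 41°
tan(βl) = tan(41°) = 0.871
Z_in = Z_0·(Z_L + jZ_0·tanβl)/(Z_0 + jZ_L·tanβl)
     = 50·(252 + j43.5)/(50 + j219)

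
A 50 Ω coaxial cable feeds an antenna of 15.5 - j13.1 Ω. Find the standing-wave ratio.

VSWR ≈ 3.47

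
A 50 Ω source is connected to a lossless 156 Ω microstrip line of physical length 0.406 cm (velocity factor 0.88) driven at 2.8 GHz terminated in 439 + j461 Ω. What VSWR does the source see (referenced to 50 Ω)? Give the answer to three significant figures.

λ = v/f = 0.88·c / 2.8 GHz = 0.0943 m
βl = 2π·l/λ = 2π × 0.0431 = 15.5°
tan(βl) = 0.277
Z_in = Z_0·(Z_L + jZ_0·tanβl)/(Z_0 + jZ_L·tanβl) = 737 − j392 Ω
Γ_s = (Z_in − Z_s)/(Z_in + Z_s) = (687 − j392)/(787 − j392), |Γ_s| = 0.9
VSWR = (1 + |Γ_s|)/(1 − |Γ_s|)

VSWR ≈ 18.9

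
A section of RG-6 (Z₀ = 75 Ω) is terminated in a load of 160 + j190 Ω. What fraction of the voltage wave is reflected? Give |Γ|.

|Γ| ≈ 0.689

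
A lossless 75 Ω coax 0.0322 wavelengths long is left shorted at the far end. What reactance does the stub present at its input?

βl = 2π × 0.0322 = 11.6°
tan(βl) = 0.205
For a shorted stub, Z_in = jZ_0·tan(βl)

X_in ≈ 15.4 Ω (inductive)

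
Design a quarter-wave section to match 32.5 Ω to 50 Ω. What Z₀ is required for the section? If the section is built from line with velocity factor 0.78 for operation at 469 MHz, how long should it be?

Z_qwt ≈ 40.3 Ω; length ≈ 12.5 cm

Z_qwt = √(Z_0·R_L) = √(50 × 32.5) = √1625
λ = 0.78·c/f = 0.499 m, so l = λ/4 = 0.125 m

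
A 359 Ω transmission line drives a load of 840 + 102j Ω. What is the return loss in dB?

RL ≈ 7.77 dB

Γ = (481 + j102)/(1199 + j102), |Γ| = 0.409
RL = −20·log₁₀|Γ| = −20·log₁₀(0.409)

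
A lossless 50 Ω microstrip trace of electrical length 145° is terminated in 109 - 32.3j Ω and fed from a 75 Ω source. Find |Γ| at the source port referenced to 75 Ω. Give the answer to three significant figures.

|Γ| ≈ 0.351

tan(βl) = -0.7
Z_in = Z_0·(Z_L + jZ_0·tanβl)/(Z_0 + jZ_L·tanβl) = 61.8 + j49.2 Ω
Γ_s = (Z_in − Z_s)/(Z_in + Z_s) = (-13.2 + j49.2)/(137 + j49.2), |Γ_s| = 0.351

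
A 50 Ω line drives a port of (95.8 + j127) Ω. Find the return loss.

RL ≈ 3.12 dB

Γ = (45.8 + j127)/(145.8 + j127), |Γ| = 0.698
RL = −20·log₁₀|Γ| = −20·log₁₀(0.698)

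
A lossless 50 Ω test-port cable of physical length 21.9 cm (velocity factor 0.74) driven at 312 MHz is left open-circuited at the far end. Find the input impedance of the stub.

λ = v/f = 0.74·c / 312 MHz = 0.712 m
βl = 2π·l/λ = 2π × 0.308 = 111°
tan(βl) = -2.63
For an open-circuited stub, Z_in = −jZ_0·cot(βl) = −jZ_0/tan(βl)

Z_in ≈ +j19 Ω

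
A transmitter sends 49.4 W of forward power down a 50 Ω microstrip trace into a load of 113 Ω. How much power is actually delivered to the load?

P_delivered ≈ 42 W

Γ = (113 − 50)/(113 + 50) = 0.387
|Γ|² = 0.149
P_refl = |Γ|²·P_inc = 7.38 W, P_del = (1 − |Γ|²)·P_inc = 42 W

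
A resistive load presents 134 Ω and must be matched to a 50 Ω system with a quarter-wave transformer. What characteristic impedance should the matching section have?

Z_qwt = √(Z_0·R_L) = √(50 × 134) = √6700

Z_qwt ≈ 81.9 Ω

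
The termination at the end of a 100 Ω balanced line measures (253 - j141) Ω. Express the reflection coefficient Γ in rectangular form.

Γ ≈ 0.511 − j0.195

Γ = (Z_L − Z_0)/(Z_L + Z_0) = (153 − j141)/(353 − j141)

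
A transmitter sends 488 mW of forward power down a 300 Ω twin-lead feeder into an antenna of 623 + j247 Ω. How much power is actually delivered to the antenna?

P_delivered ≈ 400 mW

|Γ| = |(323 + j247)/(923 + j247)| = 0.426
|Γ|² = 0.181
P_refl = |Γ|²·P_inc = 88.4 mW, P_del = (1 − |Γ|²)·P_inc = 400 mW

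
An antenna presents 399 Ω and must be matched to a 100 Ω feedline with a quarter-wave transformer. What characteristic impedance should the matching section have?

Z_qwt ≈ 200 Ω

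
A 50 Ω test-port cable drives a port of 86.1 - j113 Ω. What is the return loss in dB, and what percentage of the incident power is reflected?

RL ≈ 3.47 dB; 45% of incident power reflected

Γ = (36.1 − j113)/(136.1 − j113), |Γ| = 0.671
RL = −20·log₁₀(0.671) = 3.47 dB
P_refl/P_inc = |Γ|² = 0.45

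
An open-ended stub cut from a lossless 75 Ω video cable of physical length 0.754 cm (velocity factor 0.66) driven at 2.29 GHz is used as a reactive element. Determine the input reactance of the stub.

λ = v/f = 0.66·c / 2.29 GHz = 0.0865 m
βl = 2π·l/λ = 2π × 0.0872 = 31.4°
tan(βl) = 0.61
For an open-ended stub, Z_in = −jZ_0·cot(βl) = −jZ_0/tan(βl)

X_in ≈ -123 Ω (capacitive)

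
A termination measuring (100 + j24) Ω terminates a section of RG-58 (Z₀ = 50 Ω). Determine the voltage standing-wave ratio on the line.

VSWR ≈ 2.15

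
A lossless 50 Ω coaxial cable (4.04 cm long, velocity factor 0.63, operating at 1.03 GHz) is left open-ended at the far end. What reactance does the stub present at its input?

λ = v/f = 0.63·c / 1.03 GHz = 0.183 m
βl = 2π·l/λ = 2π × 0.22 = 79.3°
tan(βl) = 5.27
For an open-ended stub, Z_in = −jZ_0·cot(βl) = −jZ_0/tan(βl)

X_in ≈ -9.48 Ω (capacitive)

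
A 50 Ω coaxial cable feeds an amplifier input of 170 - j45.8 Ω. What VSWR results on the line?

Γ = (Z_L − Z_0)/(Z_L + Z_0) = (120 − j45.8)/(220 − j45.8)
|Γ| = 128/225 = 0.572
VSWR = (1 + |Γ|)/(1 − |Γ|) = 1.57/0.428

VSWR ≈ 3.67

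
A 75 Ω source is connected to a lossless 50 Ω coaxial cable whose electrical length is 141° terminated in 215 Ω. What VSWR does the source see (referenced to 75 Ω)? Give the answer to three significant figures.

VSWR ≈ 4.33

tan(βl) = -0.81
Z_in = Z_0·(Z_L + jZ_0·tanβl)/(Z_0 + jZ_L·tanβl) = 27.1 + j54 Ω
Γ_s = (Z_in − Z_s)/(Z_in + Z_s) = (-47.9 + j54)/(102 + j54), |Γ_s| = 0.625
VSWR = (1 + |Γ_s|)/(1 − |Γ_s|)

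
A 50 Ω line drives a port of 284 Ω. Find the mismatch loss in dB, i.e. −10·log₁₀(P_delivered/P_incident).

Γ = (284 − 50)/(284 + 50) = 0.701
|Γ|² = 0.491, so P_del/P_inc = 1 − |Γ|² = 0.509
ML = −10·log₁₀(1 − |Γ|²)

mismatch loss ≈ 2.93 dB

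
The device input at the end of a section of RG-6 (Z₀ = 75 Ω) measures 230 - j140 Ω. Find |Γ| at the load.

Γ = (Z_L − Z_0)/(Z_L + Z_0) = (155 − j140)/(305 − j140)
|Γ| = 209/336

|Γ| ≈ 0.622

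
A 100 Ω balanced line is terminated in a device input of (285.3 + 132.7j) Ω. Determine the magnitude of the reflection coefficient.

|Γ| ≈ 0.559

Γ = (Z_L − Z_0)/(Z_L + Z_0) = (185.3 + j132.7)/(385.3 + j132.7)
|Γ| = 228/408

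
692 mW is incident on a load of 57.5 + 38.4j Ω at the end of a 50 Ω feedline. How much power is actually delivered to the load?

|Γ| = |(7.5 + j38.4)/(107.5 + j38.4)| = 0.343
|Γ|² = 0.117
P_refl = |Γ|²·P_inc = 81.3 mW, P_del = (1 − |Γ|²)·P_inc = 611 mW

P_delivered ≈ 611 mW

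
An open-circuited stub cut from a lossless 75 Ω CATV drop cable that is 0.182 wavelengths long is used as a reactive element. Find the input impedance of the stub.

Z_in ≈ −j34.1 Ω

βl = 2π × 0.182 = 65.5°
tan(βl) = 2.2
For an open-circuited stub, Z_in = −jZ_0·cot(βl) = −jZ_0/tan(βl)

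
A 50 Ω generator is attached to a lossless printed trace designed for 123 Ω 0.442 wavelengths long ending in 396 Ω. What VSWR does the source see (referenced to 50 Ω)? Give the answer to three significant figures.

βl = 2π × 0.442 = 159°
tan(βl) = -0.381
Z_in = Z_0·(Z_L + jZ_0·tanβl)/(Z_0 + jZ_L·tanβl) = 181 + j175 Ω
Γ_s = (Z_in − Z_s)/(Z_in + Z_s) = (131 + j175)/(231 + j175), |Γ_s| = 0.755
VSWR = (1 + |Γ_s|)/(1 − |Γ_s|)

VSWR ≈ 7.15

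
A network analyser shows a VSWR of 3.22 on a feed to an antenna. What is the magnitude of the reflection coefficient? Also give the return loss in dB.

|Γ| ≈ 0.526; return loss ≈ 5.58 dB

|Γ| = (S − 1)/(S + 1) = (3.22 − 1)/(3.22 + 1) = 2.22/4.22
RL = −20·log₁₀|Γ| = −20·log₁₀(0.526)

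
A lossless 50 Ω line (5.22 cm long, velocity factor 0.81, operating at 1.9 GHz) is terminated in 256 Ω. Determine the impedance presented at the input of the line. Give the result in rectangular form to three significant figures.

Z_in ≈ 30.1 + j67.8 Ω

λ = v/f = 0.81·c / 1.9 GHz = 0.128 m
βl = 2π·l/λ = 2π × 0.408 = 147°
tan(βl) = tan(147°) = -0.651
Z_in = Z_0·(Z_L + jZ_0·tanβl)/(Z_0 + jZ_L·tanβl)
     = 50·(256 − j32.6)/(50 − j167)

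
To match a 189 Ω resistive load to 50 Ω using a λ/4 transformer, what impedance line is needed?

Z_qwt ≈ 97.2 Ω

Z_qwt = √(Z_0·R_L) = √(50 × 189) = √9450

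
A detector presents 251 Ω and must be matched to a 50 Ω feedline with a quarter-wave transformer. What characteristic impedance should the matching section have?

Z_qwt = √(Z_0·R_L) = √(50 × 251) = √12550

Z_qwt ≈ 112 Ω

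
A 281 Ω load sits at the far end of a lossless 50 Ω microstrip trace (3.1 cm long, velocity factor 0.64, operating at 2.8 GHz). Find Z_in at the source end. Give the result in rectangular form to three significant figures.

Z_in ≈ 76.2 + j117 Ω

λ = v/f = 0.64·c / 2.8 GHz = 0.0686 m
βl = 2π·l/λ = 2π × 0.452 = 163°
tan(βl) = tan(163°) = -0.311
Z_in = Z_0·(Z_L + jZ_0·tanβl)/(Z_0 + jZ_L·tanβl)
     = 50·(281 − j15.5)/(50 − j87.3)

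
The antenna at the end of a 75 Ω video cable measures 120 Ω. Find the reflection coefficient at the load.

Γ = (Z_L − Z_0)/(Z_L + Z_0) = (120 − 75)/(120 + 75) = 45/195

Γ = 0.231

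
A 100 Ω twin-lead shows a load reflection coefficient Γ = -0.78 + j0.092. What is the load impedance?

Z_L = Z_0·(1 + Γ)/(1 − Γ) = 100·(0.22 + j0.092)/(1.78 − j0.092)

Z_L ≈ 12.1 + j5.79 Ω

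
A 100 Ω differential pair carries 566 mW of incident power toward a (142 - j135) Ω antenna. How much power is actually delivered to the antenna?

|Γ| = |(42 − j135)/(242 − j135)| = 0.51
|Γ|² = 0.26
P_refl = |Γ|²·P_inc = 147 mW, P_del = (1 − |Γ|²)·P_inc = 419 mW

P_delivered ≈ 419 mW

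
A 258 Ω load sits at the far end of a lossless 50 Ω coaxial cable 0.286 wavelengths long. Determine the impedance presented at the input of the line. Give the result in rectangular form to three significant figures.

βl = 2π × 0.286 = 103°
tan(βl) = tan(103°) = -4.35
Z_in = Z_0·(Z_L + jZ_0·tanβl)/(Z_0 + jZ_L·tanβl)
     = 50·(258 − j217)/(50 − j1120)

Z_in ≈ 10.2 + j11.1 Ω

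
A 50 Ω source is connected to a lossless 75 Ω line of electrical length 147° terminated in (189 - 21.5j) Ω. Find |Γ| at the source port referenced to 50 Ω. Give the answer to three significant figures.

tan(βl) = -0.649
Z_in = Z_0·(Z_L + jZ_0·tanβl)/(Z_0 + jZ_L·tanβl) = 80.4 + j75.5 Ω
Γ_s = (Z_in − Z_s)/(Z_in + Z_s) = (30.4 + j75.5)/(130 + j75.5), |Γ_s| = 0.54

|Γ| ≈ 0.54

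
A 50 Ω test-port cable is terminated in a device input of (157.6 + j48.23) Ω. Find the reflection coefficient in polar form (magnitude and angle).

Γ = (Z_L − Z_0)/(Z_L + Z_0) = (107.6 + j48.23)/(207.6 + j48.23)
|Γ| = 118/213 = 0.553

Γ ≈ 0.553 ∠ 11.1°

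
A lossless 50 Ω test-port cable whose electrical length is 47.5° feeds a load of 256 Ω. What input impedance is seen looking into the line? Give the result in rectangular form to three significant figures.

Z_in ≈ 17.4 − j42.7 Ω

tan(βl) = tan(47.5°) = 1.09
Z_in = Z_0·(Z_L + jZ_0·tanβl)/(Z_0 + jZ_L·tanβl)
     = 50·(256 + j54.6)/(50 + j279)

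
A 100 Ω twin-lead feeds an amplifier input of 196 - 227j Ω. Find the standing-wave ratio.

VSWR ≈ 4.89

Γ = (Z_L − Z_0)/(Z_L + Z_0) = (96 − j227)/(296 − j227)
|Γ| = 246/373 = 0.661
VSWR = (1 + |Γ|)/(1 − |Γ|) = 1.66/0.339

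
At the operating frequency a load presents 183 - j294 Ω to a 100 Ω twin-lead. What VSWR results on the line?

VSWR ≈ 6.96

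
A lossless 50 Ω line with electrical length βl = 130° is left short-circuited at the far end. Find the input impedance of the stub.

Z_in ≈ −j59.6 Ω

tan(βl) = -1.19
For a short-circuited stub, Z_in = jZ_0·tan(βl)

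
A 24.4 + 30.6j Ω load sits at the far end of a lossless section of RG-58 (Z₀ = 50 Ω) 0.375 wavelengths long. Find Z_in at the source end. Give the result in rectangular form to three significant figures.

βl = 2π × 0.375 = 135°
tan(βl) = tan(135°) = -1
Z_in = Z_0·(Z_L + jZ_0·tanβl)/(Z_0 + jZ_L·tanβl)
     = 50·(24.4 − j19.4)/(80.6 − j24.4)

Z_in ≈ 17.2 − j6.83 Ω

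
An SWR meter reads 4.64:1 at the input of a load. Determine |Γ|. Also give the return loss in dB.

|Γ| = (S − 1)/(S + 1) = (4.64 − 1)/(4.64 + 1) = 3.64/5.64
RL = −20·log₁₀|Γ| = −20·log₁₀(0.645)

|Γ| ≈ 0.645; return loss ≈ 3.8 dB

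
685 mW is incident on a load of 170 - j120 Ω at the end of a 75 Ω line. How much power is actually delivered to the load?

|Γ| = |(95 − j120)/(245 − j120)| = 0.561
|Γ|² = 0.315
P_refl = |Γ|²·P_inc = 216 mW, P_del = (1 − |Γ|²)·P_inc = 469 mW

P_delivered ≈ 469 mW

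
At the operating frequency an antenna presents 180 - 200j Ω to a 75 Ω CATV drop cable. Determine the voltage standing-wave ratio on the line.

Γ = (Z_L − Z_0)/(Z_L + Z_0) = (105 − j200)/(255 − j200)
|Γ| = 226/324 = 0.697
VSWR = (1 + |Γ|)/(1 − |Γ|) = 1.7/0.303

VSWR ≈ 5.6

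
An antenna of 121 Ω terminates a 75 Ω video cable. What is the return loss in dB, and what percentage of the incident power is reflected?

Γ = (121 − 75)/(121 + 75) = 0.235
RL = −20·log₁₀(0.235) = 12.6 dB
P_refl/P_inc = |Γ|² = 0.0551

RL ≈ 12.6 dB; 5.51% of incident power reflected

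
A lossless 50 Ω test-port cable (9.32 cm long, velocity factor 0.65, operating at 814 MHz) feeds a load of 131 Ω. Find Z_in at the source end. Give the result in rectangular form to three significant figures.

Z_in ≈ 38.3 + j42.2 Ω

λ = v/f = 0.65·c / 814 MHz = 0.24 m
βl = 2π·l/λ = 2π × 0.389 = 140°
tan(βl) = tan(140°) = -0.837
Z_in = Z_0·(Z_L + jZ_0·tanβl)/(Z_0 + jZ_L·tanβl)
     = 50·(131 − j41.9)/(50 − j110)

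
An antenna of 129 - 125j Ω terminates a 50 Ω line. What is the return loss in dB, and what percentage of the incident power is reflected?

Γ = (79 − j125)/(179 − j125), |Γ| = 0.677
RL = −20·log₁₀(0.677) = 3.38 dB
P_refl/P_inc = |Γ|² = 0.459

RL ≈ 3.38 dB; 45.9% of incident power reflected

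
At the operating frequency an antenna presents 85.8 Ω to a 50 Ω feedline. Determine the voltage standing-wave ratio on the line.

For a purely resistive load, VSWR = R_L/Z_0 or Z_0/R_L (whichever > 1) = 85.8/50

VSWR ≈ 1.72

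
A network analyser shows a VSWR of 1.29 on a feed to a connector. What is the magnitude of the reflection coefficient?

|Γ| ≈ 0.127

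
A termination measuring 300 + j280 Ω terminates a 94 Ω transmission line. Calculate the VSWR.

VSWR ≈ 6.12

Γ = (Z_L − Z_0)/(Z_L + Z_0) = (206 + j280)/(394 + j280)
|Γ| = 348/483 = 0.719
VSWR = (1 + |Γ|)/(1 − |Γ|) = 1.72/0.281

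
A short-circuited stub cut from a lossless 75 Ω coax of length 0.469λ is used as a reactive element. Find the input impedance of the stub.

Z_in ≈ −j14.8 Ω

βl = 2π × 0.469 = 169°
tan(βl) = -0.197
For a short-circuited stub, Z_in = jZ_0·tan(βl)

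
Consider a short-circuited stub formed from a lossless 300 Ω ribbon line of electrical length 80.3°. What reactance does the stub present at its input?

tan(βl) = 5.85
For a short-circuited stub, Z_in = jZ_0·tan(βl)

X_in ≈ 1760 Ω (inductive)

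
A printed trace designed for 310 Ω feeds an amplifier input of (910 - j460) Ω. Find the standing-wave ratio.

Γ = (Z_L − Z_0)/(Z_L + Z_0) = (600 − j460)/(1220 − j460)
|Γ| = 756/1300 = 0.58
VSWR = (1 + |Γ|)/(1 − |Γ|) = 1.58/0.42

VSWR ≈ 3.76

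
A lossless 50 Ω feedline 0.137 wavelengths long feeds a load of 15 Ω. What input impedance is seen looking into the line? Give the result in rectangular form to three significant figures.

βl = 2π × 0.137 = 49.3°
tan(βl) = tan(49.3°) = 1.16
Z_in = Z_0·(Z_L + jZ_0·tanβl)/(Z_0 + jZ_L·tanβl)
     = 50·(15 + j58.2)/(50 + j17.5)

Z_in ≈ 31.5 + j47.2 Ω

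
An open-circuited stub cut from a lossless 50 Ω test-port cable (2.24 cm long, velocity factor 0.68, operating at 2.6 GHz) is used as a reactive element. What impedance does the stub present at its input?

λ = v/f = 0.68·c / 2.6 GHz = 0.0785 m
βl = 2π·l/λ = 2π × 0.285 = 103°
tan(βl) = -4.41
For an open-circuited stub, Z_in = −jZ_0·cot(βl) = −jZ_0/tan(βl)

Z_in ≈ +j11.3 Ω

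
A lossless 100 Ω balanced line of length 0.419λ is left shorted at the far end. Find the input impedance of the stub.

Z_in ≈ −j55.8 Ω

βl = 2π × 0.419 = 151°
tan(βl) = -0.558
For a shorted stub, Z_in = jZ_0·tan(βl)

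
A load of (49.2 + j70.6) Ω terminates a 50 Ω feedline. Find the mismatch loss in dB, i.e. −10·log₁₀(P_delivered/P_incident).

mismatch loss ≈ 1.78 dB

Γ = (-0.8 + j70.6)/(99.2 + j70.6), |Γ| = 0.58
|Γ|² = 0.336, so P_del/P_inc = 1 − |Γ|² = 0.664
ML = −10·log₁₀(1 − |Γ|²)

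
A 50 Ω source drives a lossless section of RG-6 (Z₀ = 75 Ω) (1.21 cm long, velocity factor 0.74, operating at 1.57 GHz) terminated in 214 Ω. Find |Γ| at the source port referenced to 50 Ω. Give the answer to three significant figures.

|Γ| ≈ 0.574

λ = v/f = 0.74·c / 1.57 GHz = 0.141 m
βl = 2π·l/λ = 2π × 0.0856 = 30.8°
tan(βl) = 0.596
Z_in = Z_0·(Z_L + jZ_0·tanβl)/(Z_0 + jZ_L·tanβl) = 74.5 − j82 Ω
Γ_s = (Z_in − Z_s)/(Z_in + Z_s) = (24.5 − j82)/(124 − j82), |Γ_s| = 0.574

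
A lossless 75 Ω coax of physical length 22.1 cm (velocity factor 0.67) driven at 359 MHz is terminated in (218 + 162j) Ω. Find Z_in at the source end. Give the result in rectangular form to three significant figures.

Z_in ≈ 28.4 + j62.6 Ω

λ = v/f = 0.67·c / 359 MHz = 0.56 m
βl = 2π·l/λ = 2π × 0.395 = 142°
tan(βl) = tan(142°) = -0.778
Z_in = Z_0·(Z_L + jZ_0·tanβl)/(Z_0 + jZ_L·tanβl)
     = 75·(218 + j104)/(201 − j170)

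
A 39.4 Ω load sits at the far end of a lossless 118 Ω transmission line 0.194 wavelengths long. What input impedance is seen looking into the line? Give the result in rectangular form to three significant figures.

βl = 2π × 0.194 = 69.8°
tan(βl) = tan(69.8°) = 2.72
Z_in = Z_0·(Z_L + jZ_0·tanβl)/(Z_0 + jZ_L·tanβl)
     = 118·(39.4 + j321)/(118 + j107)

Z_in ≈ 182 + j156 Ω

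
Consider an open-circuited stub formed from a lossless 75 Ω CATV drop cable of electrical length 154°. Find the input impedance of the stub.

tan(βl) = -0.488
For an open-circuited stub, Z_in = −jZ_0·cot(βl) = −jZ_0/tan(βl)

Z_in ≈ +j154 Ω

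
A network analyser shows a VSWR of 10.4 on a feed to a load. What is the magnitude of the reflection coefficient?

|Γ| = (S − 1)/(S + 1) = (10.4 − 1)/(10.4 + 1) = 9.4/11.4

|Γ| ≈ 0.825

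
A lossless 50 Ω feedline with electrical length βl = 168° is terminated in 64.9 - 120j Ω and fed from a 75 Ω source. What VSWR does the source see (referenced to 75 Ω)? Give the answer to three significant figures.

tan(βl) = -0.213
Z_in = Z_0·(Z_L + jZ_0·tanβl)/(Z_0 + jZ_L·tanβl) = 215 − j146 Ω
Γ_s = (Z_in − Z_s)/(Z_in + Z_s) = (140 − j146)/(290 − j146), |Γ_s| = 0.623
VSWR = (1 + |Γ_s|)/(1 − |Γ_s|)

VSWR ≈ 4.3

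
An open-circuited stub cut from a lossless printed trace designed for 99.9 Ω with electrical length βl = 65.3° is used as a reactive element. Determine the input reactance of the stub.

X_in ≈ -45.9 Ω (capacitive)

tan(βl) = 2.17
For an open-circuited stub, Z_in = −jZ_0·cot(βl) = −jZ_0/tan(βl)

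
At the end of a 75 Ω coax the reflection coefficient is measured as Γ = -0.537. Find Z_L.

Z_L = Z_0·(1 + Γ)/(1 − Γ) = 75·(0.463)/(1.54)

Z_L ≈ 22.6 Ω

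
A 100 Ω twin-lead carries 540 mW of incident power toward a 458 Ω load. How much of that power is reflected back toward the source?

P_reflected ≈ 222 mW

Γ = (458 − 100)/(458 + 100) = 0.642
|Γ|² = 0.412
P_refl = |Γ|²·P_inc = 222 mW, P_del = (1 − |Γ|²)·P_inc = 318 mW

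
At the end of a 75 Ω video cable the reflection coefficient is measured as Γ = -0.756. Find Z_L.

Z_L ≈ 10.4 Ω

Z_L = Z_0·(1 + Γ)/(1 − Γ) = 75·(0.244)/(1.76)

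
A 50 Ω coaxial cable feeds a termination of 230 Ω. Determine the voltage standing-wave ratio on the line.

VSWR ≈ 4.6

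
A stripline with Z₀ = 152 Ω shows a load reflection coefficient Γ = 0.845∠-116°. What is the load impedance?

Z_L = Z_0·(1 + Γ)/(1 − Γ) = 152·(0.63 − j0.759)/(1.37 + j0.759)

Z_L ≈ 17.7 − j94.1 Ω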